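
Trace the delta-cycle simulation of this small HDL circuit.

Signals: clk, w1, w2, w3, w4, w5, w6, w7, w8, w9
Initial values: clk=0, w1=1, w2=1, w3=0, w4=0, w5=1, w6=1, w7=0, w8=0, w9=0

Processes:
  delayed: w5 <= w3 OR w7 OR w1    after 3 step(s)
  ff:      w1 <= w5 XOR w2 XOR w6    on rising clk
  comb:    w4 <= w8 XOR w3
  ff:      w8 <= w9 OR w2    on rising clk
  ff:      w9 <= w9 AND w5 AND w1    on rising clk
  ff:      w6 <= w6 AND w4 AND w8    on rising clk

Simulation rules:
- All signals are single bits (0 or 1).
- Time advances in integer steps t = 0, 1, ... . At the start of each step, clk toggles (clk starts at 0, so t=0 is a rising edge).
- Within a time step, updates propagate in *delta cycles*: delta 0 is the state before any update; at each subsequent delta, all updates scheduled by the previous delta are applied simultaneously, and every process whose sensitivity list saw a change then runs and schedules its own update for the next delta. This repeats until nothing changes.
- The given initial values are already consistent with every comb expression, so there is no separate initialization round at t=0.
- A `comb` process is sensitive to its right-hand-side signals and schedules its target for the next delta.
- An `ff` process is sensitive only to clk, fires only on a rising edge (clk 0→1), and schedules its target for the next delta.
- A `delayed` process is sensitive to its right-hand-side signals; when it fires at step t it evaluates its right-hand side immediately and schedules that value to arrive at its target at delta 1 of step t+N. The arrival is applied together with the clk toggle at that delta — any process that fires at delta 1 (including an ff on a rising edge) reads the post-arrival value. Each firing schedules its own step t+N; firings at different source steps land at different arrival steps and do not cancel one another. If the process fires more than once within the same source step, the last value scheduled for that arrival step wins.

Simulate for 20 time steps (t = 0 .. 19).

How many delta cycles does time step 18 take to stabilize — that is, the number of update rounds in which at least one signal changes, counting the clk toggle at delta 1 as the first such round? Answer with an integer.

t=0 Δ0: w2=1 w6=1 w5=1 w9=0 w3=0 w4=0 w1=1 w7=0 clk=0 w8=0
  Δ1: clk:0→1
  Δ2: w6:1→0, w8:0→1
  Δ3: w4:0→1
  (3Δ to stable)
t=1 Δ0: w2=1 w6=0 w5=1 w9=0 w3=0 w4=1 w1=1 w7=0 clk=1 w8=1
  Δ1: clk:1→0
  (1Δ to stable)
t=2 Δ0: w2=1 w6=0 w5=1 w9=0 w3=0 w4=1 w1=1 w7=0 clk=0 w8=1
  Δ1: clk:0→1
  Δ2: w1:1→0
  (2Δ to stable)
t=3 Δ0: w2=1 w6=0 w5=1 w9=0 w3=0 w4=1 w1=0 w7=0 clk=1 w8=1
  Δ1: clk:1→0
  (1Δ to stable)
t=4 Δ0: w2=1 w6=0 w5=1 w9=0 w3=0 w4=1 w1=0 w7=0 clk=0 w8=1
  Δ1: clk:0→1
  (1Δ to stable)
t=5 Δ0: w2=1 w6=0 w5=1 w9=0 w3=0 w4=1 w1=0 w7=0 clk=1 w8=1
  Δ1: w5:1→0, clk:1→0
  (1Δ to stable)
t=6 Δ0: w2=1 w6=0 w5=0 w9=0 w3=0 w4=1 w1=0 w7=0 clk=0 w8=1
  Δ1: clk:0→1
  Δ2: w1:0→1
  (2Δ to stable)
t=7 Δ0: w2=1 w6=0 w5=0 w9=0 w3=0 w4=1 w1=1 w7=0 clk=1 w8=1
  Δ1: clk:1→0
  (1Δ to stable)
t=8 Δ0: w2=1 w6=0 w5=0 w9=0 w3=0 w4=1 w1=1 w7=0 clk=0 w8=1
  Δ1: clk:0→1
  (1Δ to stable)
t=9 Δ0: w2=1 w6=0 w5=0 w9=0 w3=0 w4=1 w1=1 w7=0 clk=1 w8=1
  Δ1: w5:0→1, clk:1→0
  (1Δ to stable)
t=10 Δ0: w2=1 w6=0 w5=1 w9=0 w3=0 w4=1 w1=1 w7=0 clk=0 w8=1
  Δ1: clk:0→1
  Δ2: w1:1→0
  (2Δ to stable)
t=11 Δ0: w2=1 w6=0 w5=1 w9=0 w3=0 w4=1 w1=0 w7=0 clk=1 w8=1
  Δ1: clk:1→0
  (1Δ to stable)
t=12 Δ0: w2=1 w6=0 w5=1 w9=0 w3=0 w4=1 w1=0 w7=0 clk=0 w8=1
  Δ1: clk:0→1
  (1Δ to stable)
t=13 Δ0: w2=1 w6=0 w5=1 w9=0 w3=0 w4=1 w1=0 w7=0 clk=1 w8=1
  Δ1: w5:1→0, clk:1→0
  (1Δ to stable)
t=14 Δ0: w2=1 w6=0 w5=0 w9=0 w3=0 w4=1 w1=0 w7=0 clk=0 w8=1
  Δ1: clk:0→1
  Δ2: w1:0→1
  (2Δ to stable)
t=15 Δ0: w2=1 w6=0 w5=0 w9=0 w3=0 w4=1 w1=1 w7=0 clk=1 w8=1
  Δ1: clk:1→0
  (1Δ to stable)
t=16 Δ0: w2=1 w6=0 w5=0 w9=0 w3=0 w4=1 w1=1 w7=0 clk=0 w8=1
  Δ1: clk:0→1
  (1Δ to stable)
t=17 Δ0: w2=1 w6=0 w5=0 w9=0 w3=0 w4=1 w1=1 w7=0 clk=1 w8=1
  Δ1: w5:0→1, clk:1→0
  (1Δ to stable)
t=18 Δ0: w2=1 w6=0 w5=1 w9=0 w3=0 w4=1 w1=1 w7=0 clk=0 w8=1
  Δ1: clk:0→1
  Δ2: w1:1→0
  (2Δ to stable)
t=19 Δ0: w2=1 w6=0 w5=1 w9=0 w3=0 w4=1 w1=0 w7=0 clk=1 w8=1
  Δ1: clk:1→0
  (1Δ to stable)

2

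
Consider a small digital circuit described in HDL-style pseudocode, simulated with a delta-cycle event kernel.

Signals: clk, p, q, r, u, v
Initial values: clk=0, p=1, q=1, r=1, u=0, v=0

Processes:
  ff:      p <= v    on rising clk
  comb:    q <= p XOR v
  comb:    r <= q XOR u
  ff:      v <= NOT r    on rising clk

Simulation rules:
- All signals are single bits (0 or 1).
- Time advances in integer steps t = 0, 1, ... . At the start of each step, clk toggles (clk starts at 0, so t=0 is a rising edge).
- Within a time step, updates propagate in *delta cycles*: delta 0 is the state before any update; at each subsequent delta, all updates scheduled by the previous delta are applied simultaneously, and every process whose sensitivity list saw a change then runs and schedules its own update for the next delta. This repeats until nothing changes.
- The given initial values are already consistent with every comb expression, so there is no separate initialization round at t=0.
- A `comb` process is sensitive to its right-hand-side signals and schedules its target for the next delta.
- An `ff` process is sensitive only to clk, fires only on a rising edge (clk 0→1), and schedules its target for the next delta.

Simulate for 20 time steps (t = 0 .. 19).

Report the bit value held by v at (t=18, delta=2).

0

[bits: r,v,clk,p,q,u]
t=0: Δ0=100110 Δ1=101110 Δ2=101010 Δ3=101000 Δ4=001000 | 4Δ
t=1: Δ0=001000 Δ1=000000 | 1Δ
t=2: Δ0=000000 Δ1=001000 Δ2=011000 Δ3=011010 Δ4=111010 | 4Δ
t=3: Δ0=111010 Δ1=110010 | 1Δ
t=4: Δ0=110010 Δ1=111010 Δ2=101110 | 2Δ
t=5: Δ0=101110 Δ1=100110 | 1Δ
t=6: Δ0=100110 Δ1=101110 Δ2=101010 Δ3=101000 Δ4=001000 | 4Δ
t=7: Δ0=001000 Δ1=000000 | 1Δ
t=8: Δ0=000000 Δ1=001000 Δ2=011000 Δ3=011010 Δ4=111010 | 4Δ
t=9: Δ0=111010 Δ1=110010 | 1Δ
t=10: Δ0=110010 Δ1=111010 Δ2=101110 | 2Δ
t=11: Δ0=101110 Δ1=100110 | 1Δ
t=12: Δ0=100110 Δ1=101110 Δ2=101010 Δ3=101000 Δ4=001000 | 4Δ
t=13: Δ0=001000 Δ1=000000 | 1Δ
t=14: Δ0=000000 Δ1=001000 Δ2=011000 Δ3=011010 Δ4=111010 | 4Δ
t=15: Δ0=111010 Δ1=110010 | 1Δ
t=16: Δ0=110010 Δ1=111010 Δ2=101110 | 2Δ
t=17: Δ0=101110 Δ1=100110 | 1Δ
t=18: Δ0=100110 Δ1=101110 Δ2=101010 Δ3=101000 Δ4=001000 | 4Δ
t=19: Δ0=001000 Δ1=000000 | 1Δ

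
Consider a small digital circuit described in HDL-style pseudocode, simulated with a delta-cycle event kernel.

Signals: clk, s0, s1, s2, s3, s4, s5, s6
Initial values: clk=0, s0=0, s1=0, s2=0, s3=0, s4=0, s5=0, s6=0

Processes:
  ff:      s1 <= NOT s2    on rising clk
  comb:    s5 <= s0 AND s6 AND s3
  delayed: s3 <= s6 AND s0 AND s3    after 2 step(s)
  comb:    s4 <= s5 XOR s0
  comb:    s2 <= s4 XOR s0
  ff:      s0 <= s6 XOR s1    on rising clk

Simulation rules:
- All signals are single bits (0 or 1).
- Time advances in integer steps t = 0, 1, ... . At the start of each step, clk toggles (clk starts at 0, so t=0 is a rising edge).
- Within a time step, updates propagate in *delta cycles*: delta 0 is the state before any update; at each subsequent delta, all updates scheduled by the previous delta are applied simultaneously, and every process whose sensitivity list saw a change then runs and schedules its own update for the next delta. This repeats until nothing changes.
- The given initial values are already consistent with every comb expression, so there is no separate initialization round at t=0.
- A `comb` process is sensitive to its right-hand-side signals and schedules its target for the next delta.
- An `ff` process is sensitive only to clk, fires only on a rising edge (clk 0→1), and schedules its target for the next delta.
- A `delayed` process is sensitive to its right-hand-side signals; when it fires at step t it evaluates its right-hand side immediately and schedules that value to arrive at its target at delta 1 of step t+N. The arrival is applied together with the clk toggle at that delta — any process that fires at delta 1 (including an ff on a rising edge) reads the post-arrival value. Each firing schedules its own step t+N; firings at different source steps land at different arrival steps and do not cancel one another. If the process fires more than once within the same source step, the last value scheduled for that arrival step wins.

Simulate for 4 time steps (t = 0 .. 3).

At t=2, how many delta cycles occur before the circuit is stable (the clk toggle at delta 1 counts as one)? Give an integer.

4

t0.Δ0 s6=0 clk=0 s3=0 s1=0 s2=0 s0=0 s4=0 s5=0
t0.Δ1 s6=0 clk=1 s3=0 s1=0 s2=0 s0=0 s4=0 s5=0
t0.Δ2 s6=0 clk=1 s3=0 s1=1 s2=0 s0=0 s4=0 s5=0
t1.Δ0 s6=0 clk=1 s3=0 s1=1 s2=0 s0=0 s4=0 s5=0
t1.Δ1 s6=0 clk=0 s3=0 s1=1 s2=0 s0=0 s4=0 s5=0
t2.Δ0 s6=0 clk=0 s3=0 s1=1 s2=0 s0=0 s4=0 s5=0
t2.Δ1 s6=0 clk=1 s3=0 s1=1 s2=0 s0=0 s4=0 s5=0
t2.Δ2 s6=0 clk=1 s3=0 s1=1 s2=0 s0=1 s4=0 s5=0
t2.Δ3 s6=0 clk=1 s3=0 s1=1 s2=1 s0=1 s4=1 s5=0
t2.Δ4 s6=0 clk=1 s3=0 s1=1 s2=0 s0=1 s4=1 s5=0
t3.Δ0 s6=0 clk=1 s3=0 s1=1 s2=0 s0=1 s4=1 s5=0
t3.Δ1 s6=0 clk=0 s3=0 s1=1 s2=0 s0=1 s4=1 s5=0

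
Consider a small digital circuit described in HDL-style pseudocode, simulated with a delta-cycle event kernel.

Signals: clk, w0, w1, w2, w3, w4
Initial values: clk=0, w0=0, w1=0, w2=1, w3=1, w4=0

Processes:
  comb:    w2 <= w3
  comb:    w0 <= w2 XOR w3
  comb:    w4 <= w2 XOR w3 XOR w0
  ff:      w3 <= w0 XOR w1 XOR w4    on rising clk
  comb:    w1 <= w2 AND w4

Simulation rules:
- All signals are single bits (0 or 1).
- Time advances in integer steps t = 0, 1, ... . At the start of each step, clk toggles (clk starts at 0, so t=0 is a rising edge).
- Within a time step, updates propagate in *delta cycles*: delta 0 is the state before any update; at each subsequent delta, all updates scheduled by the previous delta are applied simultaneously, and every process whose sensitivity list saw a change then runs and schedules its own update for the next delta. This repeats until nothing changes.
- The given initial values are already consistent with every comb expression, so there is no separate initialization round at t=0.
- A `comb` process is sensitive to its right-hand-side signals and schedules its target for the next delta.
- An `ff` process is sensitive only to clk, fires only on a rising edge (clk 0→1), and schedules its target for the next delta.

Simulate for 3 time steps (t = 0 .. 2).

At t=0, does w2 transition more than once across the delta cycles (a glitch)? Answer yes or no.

no

t=0 Δ0: w2=1 w3=1 clk=0 w4=0 w1=0 w0=0
  Δ1: clk:0→1
  Δ2: w3:1→0
  Δ3: w2:1→0, w4:0→1, w0:0→1
  Δ4: w0:1→0
  Δ5: w4:1→0
  (5Δ to stable)
t=1 Δ0: w2=0 w3=0 clk=1 w4=0 w1=0 w0=0
  Δ1: clk:1→0
  (1Δ to stable)
t=2 Δ0: w2=0 w3=0 clk=0 w4=0 w1=0 w0=0
  Δ1: clk:0→1
  (1Δ to stable)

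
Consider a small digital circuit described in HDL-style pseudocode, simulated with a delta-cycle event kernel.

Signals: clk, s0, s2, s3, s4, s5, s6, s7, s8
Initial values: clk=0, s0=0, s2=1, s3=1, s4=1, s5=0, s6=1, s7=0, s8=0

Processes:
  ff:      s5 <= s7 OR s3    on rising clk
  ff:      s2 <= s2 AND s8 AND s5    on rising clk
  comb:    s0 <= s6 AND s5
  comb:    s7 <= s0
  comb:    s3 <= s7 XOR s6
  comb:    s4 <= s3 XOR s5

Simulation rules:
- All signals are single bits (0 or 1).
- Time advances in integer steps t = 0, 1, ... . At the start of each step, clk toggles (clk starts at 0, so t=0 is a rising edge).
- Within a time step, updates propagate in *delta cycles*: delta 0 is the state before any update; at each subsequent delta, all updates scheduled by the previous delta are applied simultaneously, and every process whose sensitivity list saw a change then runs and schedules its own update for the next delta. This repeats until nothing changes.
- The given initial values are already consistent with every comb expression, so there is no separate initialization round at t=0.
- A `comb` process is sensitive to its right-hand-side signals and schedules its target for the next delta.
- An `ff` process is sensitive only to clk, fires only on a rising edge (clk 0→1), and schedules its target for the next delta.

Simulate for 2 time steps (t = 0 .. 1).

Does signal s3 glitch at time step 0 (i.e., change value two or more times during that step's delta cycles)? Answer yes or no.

no

t0.Δ0 s6=1 clk=0 s3=1 s2=1 s8=0 s4=1 s0=0 s7=0 s5=0
t0.Δ1 s6=1 clk=1 s3=1 s2=1 s8=0 s4=1 s0=0 s7=0 s5=0
t0.Δ2 s6=1 clk=1 s3=1 s2=0 s8=0 s4=1 s0=0 s7=0 s5=1
t0.Δ3 s6=1 clk=1 s3=1 s2=0 s8=0 s4=0 s0=1 s7=0 s5=1
t0.Δ4 s6=1 clk=1 s3=1 s2=0 s8=0 s4=0 s0=1 s7=1 s5=1
t0.Δ5 s6=1 clk=1 s3=0 s2=0 s8=0 s4=0 s0=1 s7=1 s5=1
t0.Δ6 s6=1 clk=1 s3=0 s2=0 s8=0 s4=1 s0=1 s7=1 s5=1
t1.Δ0 s6=1 clk=1 s3=0 s2=0 s8=0 s4=1 s0=1 s7=1 s5=1
t1.Δ1 s6=1 clk=0 s3=0 s2=0 s8=0 s4=1 s0=1 s7=1 s5=1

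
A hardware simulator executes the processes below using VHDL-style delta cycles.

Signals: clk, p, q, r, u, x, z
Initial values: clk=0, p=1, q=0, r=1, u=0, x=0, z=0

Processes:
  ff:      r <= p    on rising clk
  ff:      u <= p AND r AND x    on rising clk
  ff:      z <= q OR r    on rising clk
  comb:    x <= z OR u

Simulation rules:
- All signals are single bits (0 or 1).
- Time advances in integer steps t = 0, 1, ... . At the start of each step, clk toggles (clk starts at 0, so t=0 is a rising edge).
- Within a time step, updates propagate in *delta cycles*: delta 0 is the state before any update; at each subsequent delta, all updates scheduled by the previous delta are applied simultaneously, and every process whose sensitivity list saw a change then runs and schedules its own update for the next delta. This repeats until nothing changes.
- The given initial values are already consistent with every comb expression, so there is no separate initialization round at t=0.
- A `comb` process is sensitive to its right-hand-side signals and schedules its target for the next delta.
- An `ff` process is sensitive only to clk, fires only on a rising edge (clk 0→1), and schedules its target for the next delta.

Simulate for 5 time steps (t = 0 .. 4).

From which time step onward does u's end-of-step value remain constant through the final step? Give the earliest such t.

2

t0.Δ0 u=0 q=0 r=1 x=0 z=0 p=1 clk=0
t0.Δ1 u=0 q=0 r=1 x=0 z=0 p=1 clk=1
t0.Δ2 u=0 q=0 r=1 x=0 z=1 p=1 clk=1
t0.Δ3 u=0 q=0 r=1 x=1 z=1 p=1 clk=1
t1.Δ0 u=0 q=0 r=1 x=1 z=1 p=1 clk=1
t1.Δ1 u=0 q=0 r=1 x=1 z=1 p=1 clk=0
t2.Δ0 u=0 q=0 r=1 x=1 z=1 p=1 clk=0
t2.Δ1 u=0 q=0 r=1 x=1 z=1 p=1 clk=1
t2.Δ2 u=1 q=0 r=1 x=1 z=1 p=1 clk=1
t3.Δ0 u=1 q=0 r=1 x=1 z=1 p=1 clk=1
t3.Δ1 u=1 q=0 r=1 x=1 z=1 p=1 clk=0
t4.Δ0 u=1 q=0 r=1 x=1 z=1 p=1 clk=0
t4.Δ1 u=1 q=0 r=1 x=1 z=1 p=1 clk=1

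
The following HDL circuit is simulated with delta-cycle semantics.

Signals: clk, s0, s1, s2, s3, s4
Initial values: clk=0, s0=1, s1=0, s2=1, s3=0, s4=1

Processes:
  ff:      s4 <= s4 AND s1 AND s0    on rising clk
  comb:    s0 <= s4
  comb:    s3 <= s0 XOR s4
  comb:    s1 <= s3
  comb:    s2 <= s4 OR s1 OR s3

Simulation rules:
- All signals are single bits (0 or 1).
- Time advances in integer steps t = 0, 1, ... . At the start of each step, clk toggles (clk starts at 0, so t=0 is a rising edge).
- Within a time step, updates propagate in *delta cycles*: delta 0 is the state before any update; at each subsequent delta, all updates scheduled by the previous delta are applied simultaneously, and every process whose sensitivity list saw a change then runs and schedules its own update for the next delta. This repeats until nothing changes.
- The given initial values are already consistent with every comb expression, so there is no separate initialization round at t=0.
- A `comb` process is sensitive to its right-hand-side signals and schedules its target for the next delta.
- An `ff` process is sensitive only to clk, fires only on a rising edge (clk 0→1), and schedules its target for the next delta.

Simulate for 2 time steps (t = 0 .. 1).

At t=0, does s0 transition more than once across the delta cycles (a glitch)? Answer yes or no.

no

t=0 Δ0: s0=1 s4=1 s3=0 s1=0 clk=0 s2=1
  Δ1: clk:0→1
  Δ2: s4:1→0
  Δ3: s0:1→0, s3:0→1, s2:1→0
  Δ4: s3:1→0, s1:0→1, s2:0→1
  Δ5: s1:1→0
  Δ6: s2:1→0
  (6Δ to stable)
t=1 Δ0: s0=0 s4=0 s3=0 s1=0 clk=1 s2=0
  Δ1: clk:1→0
  (1Δ to stable)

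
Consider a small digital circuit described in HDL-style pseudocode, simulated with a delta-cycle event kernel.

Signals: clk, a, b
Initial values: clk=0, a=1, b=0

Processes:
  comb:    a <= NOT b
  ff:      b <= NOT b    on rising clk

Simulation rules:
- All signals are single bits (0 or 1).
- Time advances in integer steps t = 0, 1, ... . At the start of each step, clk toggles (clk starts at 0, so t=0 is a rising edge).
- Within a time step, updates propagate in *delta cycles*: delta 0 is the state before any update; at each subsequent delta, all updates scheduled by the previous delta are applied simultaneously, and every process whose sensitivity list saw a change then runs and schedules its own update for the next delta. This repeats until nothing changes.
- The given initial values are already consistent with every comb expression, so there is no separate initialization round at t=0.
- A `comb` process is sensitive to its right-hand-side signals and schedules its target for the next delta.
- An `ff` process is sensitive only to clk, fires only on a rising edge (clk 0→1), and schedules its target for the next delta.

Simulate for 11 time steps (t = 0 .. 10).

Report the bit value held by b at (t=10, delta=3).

0

t=0 Δ0: clk=0 a=1 b=0
  Δ1: clk:0→1
  Δ2: b:0→1
  Δ3: a:1→0
  (3Δ to stable)
t=1 Δ0: clk=1 a=0 b=1
  Δ1: clk:1→0
  (1Δ to stable)
t=2 Δ0: clk=0 a=0 b=1
  Δ1: clk:0→1
  Δ2: b:1→0
  Δ3: a:0→1
  (3Δ to stable)
t=3 Δ0: clk=1 a=1 b=0
  Δ1: clk:1→0
  (1Δ to stable)
t=4 Δ0: clk=0 a=1 b=0
  Δ1: clk:0→1
  Δ2: b:0→1
  Δ3: a:1→0
  (3Δ to stable)
t=5 Δ0: clk=1 a=0 b=1
  Δ1: clk:1→0
  (1Δ to stable)
t=6 Δ0: clk=0 a=0 b=1
  Δ1: clk:0→1
  Δ2: b:1→0
  Δ3: a:0→1
  (3Δ to stable)
t=7 Δ0: clk=1 a=1 b=0
  Δ1: clk:1→0
  (1Δ to stable)
t=8 Δ0: clk=0 a=1 b=0
  Δ1: clk:0→1
  Δ2: b:0→1
  Δ3: a:1→0
  (3Δ to stable)
t=9 Δ0: clk=1 a=0 b=1
  Δ1: clk:1→0
  (1Δ to stable)
t=10 Δ0: clk=0 a=0 b=1
  Δ1: clk:0→1
  Δ2: b:1→0
  Δ3: a:0→1
  (3Δ to stable)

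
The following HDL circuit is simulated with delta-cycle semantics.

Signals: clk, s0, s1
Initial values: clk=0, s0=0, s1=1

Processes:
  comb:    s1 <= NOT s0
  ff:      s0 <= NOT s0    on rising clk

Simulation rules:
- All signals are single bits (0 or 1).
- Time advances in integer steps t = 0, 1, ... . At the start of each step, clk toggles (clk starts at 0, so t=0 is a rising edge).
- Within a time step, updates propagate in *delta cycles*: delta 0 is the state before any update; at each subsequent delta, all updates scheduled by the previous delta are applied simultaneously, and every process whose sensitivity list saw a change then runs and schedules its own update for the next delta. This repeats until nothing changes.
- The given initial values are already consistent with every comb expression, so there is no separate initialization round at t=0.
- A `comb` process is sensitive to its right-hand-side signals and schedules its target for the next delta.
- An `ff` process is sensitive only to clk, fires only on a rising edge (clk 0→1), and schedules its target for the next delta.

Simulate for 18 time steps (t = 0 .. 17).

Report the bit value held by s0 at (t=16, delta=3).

1

[bits: s0,clk,s1]
t=0: Δ0=001 Δ1=011 Δ2=111 Δ3=110 | 3Δ
t=1: Δ0=110 Δ1=100 | 1Δ
t=2: Δ0=100 Δ1=110 Δ2=010 Δ3=011 | 3Δ
t=3: Δ0=011 Δ1=001 | 1Δ
t=4: Δ0=001 Δ1=011 Δ2=111 Δ3=110 | 3Δ
t=5: Δ0=110 Δ1=100 | 1Δ
t=6: Δ0=100 Δ1=110 Δ2=010 Δ3=011 | 3Δ
t=7: Δ0=011 Δ1=001 | 1Δ
t=8: Δ0=001 Δ1=011 Δ2=111 Δ3=110 | 3Δ
t=9: Δ0=110 Δ1=100 | 1Δ
t=10: Δ0=100 Δ1=110 Δ2=010 Δ3=011 | 3Δ
t=11: Δ0=011 Δ1=001 | 1Δ
t=12: Δ0=001 Δ1=011 Δ2=111 Δ3=110 | 3Δ
t=13: Δ0=110 Δ1=100 | 1Δ
t=14: Δ0=100 Δ1=110 Δ2=010 Δ3=011 | 3Δ
t=15: Δ0=011 Δ1=001 | 1Δ
t=16: Δ0=001 Δ1=011 Δ2=111 Δ3=110 | 3Δ
t=17: Δ0=110 Δ1=100 | 1Δ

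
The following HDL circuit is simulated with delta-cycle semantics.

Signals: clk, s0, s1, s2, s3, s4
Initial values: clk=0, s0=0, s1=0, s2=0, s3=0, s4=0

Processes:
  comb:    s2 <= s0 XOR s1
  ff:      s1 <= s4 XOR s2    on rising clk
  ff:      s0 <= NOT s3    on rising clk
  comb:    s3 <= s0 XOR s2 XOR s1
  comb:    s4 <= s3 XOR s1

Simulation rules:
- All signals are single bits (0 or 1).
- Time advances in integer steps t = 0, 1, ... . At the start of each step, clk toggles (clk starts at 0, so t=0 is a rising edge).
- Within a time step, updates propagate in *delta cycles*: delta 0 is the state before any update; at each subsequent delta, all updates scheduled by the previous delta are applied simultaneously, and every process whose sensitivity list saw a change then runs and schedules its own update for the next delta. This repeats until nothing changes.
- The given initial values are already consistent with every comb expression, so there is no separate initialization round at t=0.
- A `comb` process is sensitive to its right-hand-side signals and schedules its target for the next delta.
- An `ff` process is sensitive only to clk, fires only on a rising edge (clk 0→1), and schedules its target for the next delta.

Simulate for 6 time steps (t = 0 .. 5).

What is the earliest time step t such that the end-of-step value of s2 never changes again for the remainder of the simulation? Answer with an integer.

t0.Δ0 s0=0 clk=0 s4=0 s1=0 s2=0 s3=0
t0.Δ1 s0=0 clk=1 s4=0 s1=0 s2=0 s3=0
t0.Δ2 s0=1 clk=1 s4=0 s1=0 s2=0 s3=0
t0.Δ3 s0=1 clk=1 s4=0 s1=0 s2=1 s3=1
t0.Δ4 s0=1 clk=1 s4=1 s1=0 s2=1 s3=0
t0.Δ5 s0=1 clk=1 s4=0 s1=0 s2=1 s3=0
t1.Δ0 s0=1 clk=1 s4=0 s1=0 s2=1 s3=0
t1.Δ1 s0=1 clk=0 s4=0 s1=0 s2=1 s3=0
t2.Δ0 s0=1 clk=0 s4=0 s1=0 s2=1 s3=0
t2.Δ1 s0=1 clk=1 s4=0 s1=0 s2=1 s3=0
t2.Δ2 s0=1 clk=1 s4=0 s1=1 s2=1 s3=0
t2.Δ3 s0=1 clk=1 s4=1 s1=1 s2=0 s3=1
t2.Δ4 s0=1 clk=1 s4=0 s1=1 s2=0 s3=0
t2.Δ5 s0=1 clk=1 s4=1 s1=1 s2=0 s3=0
t3.Δ0 s0=1 clk=1 s4=1 s1=1 s2=0 s3=0
t3.Δ1 s0=1 clk=0 s4=1 s1=1 s2=0 s3=0
t4.Δ0 s0=1 clk=0 s4=1 s1=1 s2=0 s3=0
t4.Δ1 s0=1 clk=1 s4=1 s1=1 s2=0 s3=0
t5.Δ0 s0=1 clk=1 s4=1 s1=1 s2=0 s3=0
t5.Δ1 s0=1 clk=0 s4=1 s1=1 s2=0 s3=0

2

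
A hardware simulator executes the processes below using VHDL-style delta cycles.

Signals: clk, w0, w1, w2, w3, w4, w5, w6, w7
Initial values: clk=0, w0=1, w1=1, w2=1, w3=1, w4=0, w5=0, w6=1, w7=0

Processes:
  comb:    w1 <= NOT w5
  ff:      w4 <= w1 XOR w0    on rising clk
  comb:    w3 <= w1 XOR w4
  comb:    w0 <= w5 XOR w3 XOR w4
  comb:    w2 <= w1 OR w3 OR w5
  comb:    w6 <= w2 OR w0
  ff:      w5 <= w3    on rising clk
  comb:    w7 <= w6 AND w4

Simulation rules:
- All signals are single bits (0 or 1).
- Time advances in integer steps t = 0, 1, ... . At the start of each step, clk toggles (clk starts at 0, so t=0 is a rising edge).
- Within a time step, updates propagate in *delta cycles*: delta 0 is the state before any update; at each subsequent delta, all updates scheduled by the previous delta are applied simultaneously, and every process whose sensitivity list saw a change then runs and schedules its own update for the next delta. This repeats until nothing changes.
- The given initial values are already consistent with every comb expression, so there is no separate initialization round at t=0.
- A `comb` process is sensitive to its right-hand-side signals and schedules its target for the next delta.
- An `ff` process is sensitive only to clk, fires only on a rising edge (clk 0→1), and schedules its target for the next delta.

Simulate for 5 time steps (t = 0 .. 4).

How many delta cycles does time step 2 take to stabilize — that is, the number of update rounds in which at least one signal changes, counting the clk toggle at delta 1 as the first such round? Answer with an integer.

[bits: w4,clk,w6,w5,w2,w0,w1,w3,w7]
t=0: Δ0=001011110 Δ1=011011110 Δ2=011111110 Δ3=011110010 Δ4=011110000 Δ5=011111000 | 5Δ
t=1: Δ0=011111000 Δ1=001111000 | 1Δ
t=2: Δ0=001111000 Δ1=011111000 Δ2=111011000 Δ3=111001111 Δ4=111010101 Δ5=111011101 | 5Δ
t=3: Δ0=111011101 Δ1=101011101 | 1Δ
t=4: Δ0=101011101 Δ1=111011101 Δ2=011011101 Δ3=011010110 Δ4=011011110 | 4Δ

5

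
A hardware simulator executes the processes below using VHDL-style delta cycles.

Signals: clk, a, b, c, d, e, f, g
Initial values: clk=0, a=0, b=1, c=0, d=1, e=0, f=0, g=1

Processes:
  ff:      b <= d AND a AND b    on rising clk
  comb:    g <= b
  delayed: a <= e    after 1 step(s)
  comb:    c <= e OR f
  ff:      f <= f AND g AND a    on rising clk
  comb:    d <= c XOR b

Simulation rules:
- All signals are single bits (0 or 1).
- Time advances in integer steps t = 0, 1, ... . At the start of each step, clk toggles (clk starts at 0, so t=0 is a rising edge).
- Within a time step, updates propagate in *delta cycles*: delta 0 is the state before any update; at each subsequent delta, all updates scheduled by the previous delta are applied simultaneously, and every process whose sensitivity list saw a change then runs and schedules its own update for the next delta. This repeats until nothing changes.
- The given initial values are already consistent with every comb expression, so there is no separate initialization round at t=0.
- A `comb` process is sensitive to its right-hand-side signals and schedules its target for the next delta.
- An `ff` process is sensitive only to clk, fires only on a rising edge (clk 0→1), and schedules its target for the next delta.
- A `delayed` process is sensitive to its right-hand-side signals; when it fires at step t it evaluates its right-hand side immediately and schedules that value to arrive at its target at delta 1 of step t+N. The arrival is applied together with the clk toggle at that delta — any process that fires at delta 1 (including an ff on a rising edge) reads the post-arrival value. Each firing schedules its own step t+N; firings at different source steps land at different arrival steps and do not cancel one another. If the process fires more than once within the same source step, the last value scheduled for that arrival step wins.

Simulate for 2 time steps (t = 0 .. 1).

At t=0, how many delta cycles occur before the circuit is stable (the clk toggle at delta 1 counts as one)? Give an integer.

3

t=0 Δ0: a=0 b=1 e=0 c=0 clk=0 d=1 f=0 g=1
  Δ1: clk:0→1
  Δ2: b:1→0
  Δ3: d:1→0, g:1→0
  (3Δ to stable)
t=1 Δ0: a=0 b=0 e=0 c=0 clk=1 d=0 f=0 g=0
  Δ1: clk:1→0
  (1Δ to stable)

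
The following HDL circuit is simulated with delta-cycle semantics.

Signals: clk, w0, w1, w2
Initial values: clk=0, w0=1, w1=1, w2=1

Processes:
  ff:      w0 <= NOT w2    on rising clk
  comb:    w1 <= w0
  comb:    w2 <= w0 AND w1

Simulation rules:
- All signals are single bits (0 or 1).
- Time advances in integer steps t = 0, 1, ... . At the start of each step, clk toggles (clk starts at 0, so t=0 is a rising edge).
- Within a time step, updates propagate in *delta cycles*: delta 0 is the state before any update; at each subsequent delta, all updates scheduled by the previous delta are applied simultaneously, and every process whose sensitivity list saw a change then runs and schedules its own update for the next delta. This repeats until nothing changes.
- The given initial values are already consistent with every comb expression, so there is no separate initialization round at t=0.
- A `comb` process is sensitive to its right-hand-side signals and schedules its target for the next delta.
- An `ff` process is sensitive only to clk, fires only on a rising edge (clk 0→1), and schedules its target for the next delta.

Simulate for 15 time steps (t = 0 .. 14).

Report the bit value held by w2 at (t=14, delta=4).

1

t0.Δ0 w2=1 w0=1 clk=0 w1=1
t0.Δ1 w2=1 w0=1 clk=1 w1=1
t0.Δ2 w2=1 w0=0 clk=1 w1=1
t0.Δ3 w2=0 w0=0 clk=1 w1=0
t1.Δ0 w2=0 w0=0 clk=1 w1=0
t1.Δ1 w2=0 w0=0 clk=0 w1=0
t2.Δ0 w2=0 w0=0 clk=0 w1=0
t2.Δ1 w2=0 w0=0 clk=1 w1=0
t2.Δ2 w2=0 w0=1 clk=1 w1=0
t2.Δ3 w2=0 w0=1 clk=1 w1=1
t2.Δ4 w2=1 w0=1 clk=1 w1=1
t3.Δ0 w2=1 w0=1 clk=1 w1=1
t3.Δ1 w2=1 w0=1 clk=0 w1=1
t4.Δ0 w2=1 w0=1 clk=0 w1=1
t4.Δ1 w2=1 w0=1 clk=1 w1=1
t4.Δ2 w2=1 w0=0 clk=1 w1=1
t4.Δ3 w2=0 w0=0 clk=1 w1=0
t5.Δ0 w2=0 w0=0 clk=1 w1=0
t5.Δ1 w2=0 w0=0 clk=0 w1=0
t6.Δ0 w2=0 w0=0 clk=0 w1=0
t6.Δ1 w2=0 w0=0 clk=1 w1=0
t6.Δ2 w2=0 w0=1 clk=1 w1=0
t6.Δ3 w2=0 w0=1 clk=1 w1=1
t6.Δ4 w2=1 w0=1 clk=1 w1=1
t7.Δ0 w2=1 w0=1 clk=1 w1=1
t7.Δ1 w2=1 w0=1 clk=0 w1=1
t8.Δ0 w2=1 w0=1 clk=0 w1=1
t8.Δ1 w2=1 w0=1 clk=1 w1=1
t8.Δ2 w2=1 w0=0 clk=1 w1=1
t8.Δ3 w2=0 w0=0 clk=1 w1=0
t9.Δ0 w2=0 w0=0 clk=1 w1=0
t9.Δ1 w2=0 w0=0 clk=0 w1=0
t10.Δ0 w2=0 w0=0 clk=0 w1=0
t10.Δ1 w2=0 w0=0 clk=1 w1=0
t10.Δ2 w2=0 w0=1 clk=1 w1=0
t10.Δ3 w2=0 w0=1 clk=1 w1=1
t10.Δ4 w2=1 w0=1 clk=1 w1=1
t11.Δ0 w2=1 w0=1 clk=1 w1=1
t11.Δ1 w2=1 w0=1 clk=0 w1=1
t12.Δ0 w2=1 w0=1 clk=0 w1=1
t12.Δ1 w2=1 w0=1 clk=1 w1=1
t12.Δ2 w2=1 w0=0 clk=1 w1=1
t12.Δ3 w2=0 w0=0 clk=1 w1=0
t13.Δ0 w2=0 w0=0 clk=1 w1=0
t13.Δ1 w2=0 w0=0 clk=0 w1=0
t14.Δ0 w2=0 w0=0 clk=0 w1=0
t14.Δ1 w2=0 w0=0 clk=1 w1=0
t14.Δ2 w2=0 w0=1 clk=1 w1=0
t14.Δ3 w2=0 w0=1 clk=1 w1=1
t14.Δ4 w2=1 w0=1 clk=1 w1=1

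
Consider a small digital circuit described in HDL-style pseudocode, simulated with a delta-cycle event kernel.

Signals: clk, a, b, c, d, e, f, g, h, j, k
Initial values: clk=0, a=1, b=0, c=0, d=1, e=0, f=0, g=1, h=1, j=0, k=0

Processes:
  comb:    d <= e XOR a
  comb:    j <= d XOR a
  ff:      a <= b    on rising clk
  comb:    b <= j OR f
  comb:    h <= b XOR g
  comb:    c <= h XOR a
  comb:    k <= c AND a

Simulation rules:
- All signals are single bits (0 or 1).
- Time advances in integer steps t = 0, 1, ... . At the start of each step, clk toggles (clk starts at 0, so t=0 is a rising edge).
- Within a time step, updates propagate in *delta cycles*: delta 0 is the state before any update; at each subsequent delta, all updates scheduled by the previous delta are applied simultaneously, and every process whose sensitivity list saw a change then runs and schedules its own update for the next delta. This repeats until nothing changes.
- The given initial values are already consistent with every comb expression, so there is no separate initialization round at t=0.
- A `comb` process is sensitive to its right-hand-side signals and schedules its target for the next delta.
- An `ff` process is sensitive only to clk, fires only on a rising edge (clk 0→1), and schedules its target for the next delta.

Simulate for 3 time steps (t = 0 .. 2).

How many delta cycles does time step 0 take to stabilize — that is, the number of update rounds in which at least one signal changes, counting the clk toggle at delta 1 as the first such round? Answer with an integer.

7

t=0 Δ0: g=1 j=0 k=0 e=0 c=0 b=0 a=1 d=1 clk=0 f=0 h=1
  Δ1: clk:0→1
  Δ2: a:1→0
  Δ3: j:0→1, c:0→1, d:1→0
  Δ4: j:1→0, b:0→1
  Δ5: b:1→0, h:1→0
  Δ6: c:1→0, h:0→1
  Δ7: c:0→1
  (7Δ to stable)
t=1 Δ0: g=1 j=0 k=0 e=0 c=1 b=0 a=0 d=0 clk=1 f=0 h=1
  Δ1: clk:1→0
  (1Δ to stable)
t=2 Δ0: g=1 j=0 k=0 e=0 c=1 b=0 a=0 d=0 clk=0 f=0 h=1
  Δ1: clk:0→1
  (1Δ to stable)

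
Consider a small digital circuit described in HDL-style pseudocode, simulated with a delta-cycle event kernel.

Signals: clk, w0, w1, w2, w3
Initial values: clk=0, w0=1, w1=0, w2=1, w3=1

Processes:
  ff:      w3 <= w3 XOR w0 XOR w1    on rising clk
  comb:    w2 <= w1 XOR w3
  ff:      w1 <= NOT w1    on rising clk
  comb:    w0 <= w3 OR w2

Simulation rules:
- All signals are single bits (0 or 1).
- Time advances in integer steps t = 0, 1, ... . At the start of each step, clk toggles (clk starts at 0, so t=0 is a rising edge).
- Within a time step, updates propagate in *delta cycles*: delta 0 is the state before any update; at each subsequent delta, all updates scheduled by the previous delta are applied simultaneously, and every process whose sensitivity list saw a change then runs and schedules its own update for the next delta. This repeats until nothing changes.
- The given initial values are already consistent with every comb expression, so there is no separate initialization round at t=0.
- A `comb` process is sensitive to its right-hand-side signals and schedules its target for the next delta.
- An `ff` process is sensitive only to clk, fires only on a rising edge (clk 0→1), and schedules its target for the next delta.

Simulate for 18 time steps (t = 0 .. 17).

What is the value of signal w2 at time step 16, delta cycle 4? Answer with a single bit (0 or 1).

1

t0.Δ0 w1=0 w0=1 clk=0 w2=1 w3=1
t0.Δ1 w1=0 w0=1 clk=1 w2=1 w3=1
t0.Δ2 w1=1 w0=1 clk=1 w2=1 w3=0
t1.Δ0 w1=1 w0=1 clk=1 w2=1 w3=0
t1.Δ1 w1=1 w0=1 clk=0 w2=1 w3=0
t2.Δ0 w1=1 w0=1 clk=0 w2=1 w3=0
t2.Δ1 w1=1 w0=1 clk=1 w2=1 w3=0
t2.Δ2 w1=0 w0=1 clk=1 w2=1 w3=0
t2.Δ3 w1=0 w0=1 clk=1 w2=0 w3=0
t2.Δ4 w1=0 w0=0 clk=1 w2=0 w3=0
t3.Δ0 w1=0 w0=0 clk=1 w2=0 w3=0
t3.Δ1 w1=0 w0=0 clk=0 w2=0 w3=0
t4.Δ0 w1=0 w0=0 clk=0 w2=0 w3=0
t4.Δ1 w1=0 w0=0 clk=1 w2=0 w3=0
t4.Δ2 w1=1 w0=0 clk=1 w2=0 w3=0
t4.Δ3 w1=1 w0=0 clk=1 w2=1 w3=0
t4.Δ4 w1=1 w0=1 clk=1 w2=1 w3=0
t5.Δ0 w1=1 w0=1 clk=1 w2=1 w3=0
t5.Δ1 w1=1 w0=1 clk=0 w2=1 w3=0
t6.Δ0 w1=1 w0=1 clk=0 w2=1 w3=0
t6.Δ1 w1=1 w0=1 clk=1 w2=1 w3=0
t6.Δ2 w1=0 w0=1 clk=1 w2=1 w3=0
t6.Δ3 w1=0 w0=1 clk=1 w2=0 w3=0
t6.Δ4 w1=0 w0=0 clk=1 w2=0 w3=0
t7.Δ0 w1=0 w0=0 clk=1 w2=0 w3=0
t7.Δ1 w1=0 w0=0 clk=0 w2=0 w3=0
t8.Δ0 w1=0 w0=0 clk=0 w2=0 w3=0
t8.Δ1 w1=0 w0=0 clk=1 w2=0 w3=0
t8.Δ2 w1=1 w0=0 clk=1 w2=0 w3=0
t8.Δ3 w1=1 w0=0 clk=1 w2=1 w3=0
t8.Δ4 w1=1 w0=1 clk=1 w2=1 w3=0
t9.Δ0 w1=1 w0=1 clk=1 w2=1 w3=0
t9.Δ1 w1=1 w0=1 clk=0 w2=1 w3=0
t10.Δ0 w1=1 w0=1 clk=0 w2=1 w3=0
t10.Δ1 w1=1 w0=1 clk=1 w2=1 w3=0
t10.Δ2 w1=0 w0=1 clk=1 w2=1 w3=0
t10.Δ3 w1=0 w0=1 clk=1 w2=0 w3=0
t10.Δ4 w1=0 w0=0 clk=1 w2=0 w3=0
t11.Δ0 w1=0 w0=0 clk=1 w2=0 w3=0
t11.Δ1 w1=0 w0=0 clk=0 w2=0 w3=0
t12.Δ0 w1=0 w0=0 clk=0 w2=0 w3=0
t12.Δ1 w1=0 w0=0 clk=1 w2=0 w3=0
t12.Δ2 w1=1 w0=0 clk=1 w2=0 w3=0
t12.Δ3 w1=1 w0=0 clk=1 w2=1 w3=0
t12.Δ4 w1=1 w0=1 clk=1 w2=1 w3=0
t13.Δ0 w1=1 w0=1 clk=1 w2=1 w3=0
t13.Δ1 w1=1 w0=1 clk=0 w2=1 w3=0
t14.Δ0 w1=1 w0=1 clk=0 w2=1 w3=0
t14.Δ1 w1=1 w0=1 clk=1 w2=1 w3=0
t14.Δ2 w1=0 w0=1 clk=1 w2=1 w3=0
t14.Δ3 w1=0 w0=1 clk=1 w2=0 w3=0
t14.Δ4 w1=0 w0=0 clk=1 w2=0 w3=0
t15.Δ0 w1=0 w0=0 clk=1 w2=0 w3=0
t15.Δ1 w1=0 w0=0 clk=0 w2=0 w3=0
t16.Δ0 w1=0 w0=0 clk=0 w2=0 w3=0
t16.Δ1 w1=0 w0=0 clk=1 w2=0 w3=0
t16.Δ2 w1=1 w0=0 clk=1 w2=0 w3=0
t16.Δ3 w1=1 w0=0 clk=1 w2=1 w3=0
t16.Δ4 w1=1 w0=1 clk=1 w2=1 w3=0
t17.Δ0 w1=1 w0=1 clk=1 w2=1 w3=0
t17.Δ1 w1=1 w0=1 clk=0 w2=1 w3=0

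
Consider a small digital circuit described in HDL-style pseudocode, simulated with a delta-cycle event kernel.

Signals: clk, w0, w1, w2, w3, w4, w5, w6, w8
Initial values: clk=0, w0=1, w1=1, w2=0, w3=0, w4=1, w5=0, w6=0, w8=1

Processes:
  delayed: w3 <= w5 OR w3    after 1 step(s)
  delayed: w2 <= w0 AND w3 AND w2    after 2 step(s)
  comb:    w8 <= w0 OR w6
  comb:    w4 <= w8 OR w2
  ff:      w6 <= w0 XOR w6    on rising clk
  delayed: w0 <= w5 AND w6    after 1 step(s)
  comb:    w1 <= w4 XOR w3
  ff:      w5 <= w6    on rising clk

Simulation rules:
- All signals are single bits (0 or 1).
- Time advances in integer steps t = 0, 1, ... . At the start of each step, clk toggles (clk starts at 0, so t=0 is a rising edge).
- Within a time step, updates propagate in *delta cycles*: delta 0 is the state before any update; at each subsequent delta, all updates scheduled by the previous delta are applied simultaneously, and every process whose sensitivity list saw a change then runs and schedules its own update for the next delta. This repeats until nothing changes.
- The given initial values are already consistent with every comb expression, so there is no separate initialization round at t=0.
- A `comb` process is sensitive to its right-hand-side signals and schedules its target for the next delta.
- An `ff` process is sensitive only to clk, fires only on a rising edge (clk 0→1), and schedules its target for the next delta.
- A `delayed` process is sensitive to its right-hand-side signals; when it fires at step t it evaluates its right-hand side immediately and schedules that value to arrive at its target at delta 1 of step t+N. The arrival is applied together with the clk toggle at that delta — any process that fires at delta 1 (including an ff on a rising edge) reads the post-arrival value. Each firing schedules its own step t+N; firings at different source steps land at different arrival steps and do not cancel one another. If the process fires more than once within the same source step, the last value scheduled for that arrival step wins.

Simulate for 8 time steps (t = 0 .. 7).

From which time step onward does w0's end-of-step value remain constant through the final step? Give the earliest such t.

5

[bits: w5,w2,w8,w4,w6,w1,w3,w0,clk]
t=0: Δ0=001101010 Δ1=001101011 Δ2=001111011 | 2Δ
t=1: Δ0=001111011 Δ1=001111000 | 1Δ
t=2: Δ0=001111000 Δ1=001111001 Δ2=101111001 | 2Δ
t=3: Δ0=101111001 Δ1=101111110 Δ2=101110110 | 2Δ
t=4: Δ0=101110110 Δ1=101110111 Δ2=101100111 | 2Δ
t=5: Δ0=101100111 Δ1=101100100 Δ2=100100100 Δ3=100000100 Δ4=100001100 | 4Δ
t=6: Δ0=100001100 Δ1=100001101 Δ2=000001101 | 2Δ
t=7: Δ0=000001101 Δ1=000001100 | 1Δ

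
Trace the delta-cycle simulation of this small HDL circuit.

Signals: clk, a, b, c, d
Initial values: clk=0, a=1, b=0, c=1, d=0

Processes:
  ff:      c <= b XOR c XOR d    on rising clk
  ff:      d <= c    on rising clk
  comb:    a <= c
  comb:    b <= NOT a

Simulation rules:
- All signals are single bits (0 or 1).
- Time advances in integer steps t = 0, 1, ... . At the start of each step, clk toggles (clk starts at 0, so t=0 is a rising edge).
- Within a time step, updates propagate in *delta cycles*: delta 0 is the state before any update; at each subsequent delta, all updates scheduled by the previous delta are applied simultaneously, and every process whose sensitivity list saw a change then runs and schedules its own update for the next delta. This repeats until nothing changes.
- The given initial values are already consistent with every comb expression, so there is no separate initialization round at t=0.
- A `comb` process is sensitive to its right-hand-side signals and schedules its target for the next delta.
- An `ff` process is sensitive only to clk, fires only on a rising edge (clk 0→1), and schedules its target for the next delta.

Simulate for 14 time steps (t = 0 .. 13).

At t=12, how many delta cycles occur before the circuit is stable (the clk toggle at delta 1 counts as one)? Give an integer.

2

[bits: b,c,a,clk,d]
t=0: Δ0=01100 Δ1=01110 Δ2=01111 | 2Δ
t=1: Δ0=01111 Δ1=01101 | 1Δ
t=2: Δ0=01101 Δ1=01111 Δ2=00111 Δ3=00011 Δ4=10011 | 4Δ
t=3: Δ0=10011 Δ1=10001 | 1Δ
t=4: Δ0=10001 Δ1=10011 Δ2=10010 | 2Δ
t=5: Δ0=10010 Δ1=10000 | 1Δ
t=6: Δ0=10000 Δ1=10010 Δ2=11010 Δ3=11110 Δ4=01110 | 4Δ
t=7: Δ0=01110 Δ1=01100 | 1Δ
t=8: Δ0=01100 Δ1=01110 Δ2=01111 | 2Δ
t=9: Δ0=01111 Δ1=01101 | 1Δ
t=10: Δ0=01101 Δ1=01111 Δ2=00111 Δ3=00011 Δ4=10011 | 4Δ
t=11: Δ0=10011 Δ1=10001 | 1Δ
t=12: Δ0=10001 Δ1=10011 Δ2=10010 | 2Δ
t=13: Δ0=10010 Δ1=10000 | 1Δ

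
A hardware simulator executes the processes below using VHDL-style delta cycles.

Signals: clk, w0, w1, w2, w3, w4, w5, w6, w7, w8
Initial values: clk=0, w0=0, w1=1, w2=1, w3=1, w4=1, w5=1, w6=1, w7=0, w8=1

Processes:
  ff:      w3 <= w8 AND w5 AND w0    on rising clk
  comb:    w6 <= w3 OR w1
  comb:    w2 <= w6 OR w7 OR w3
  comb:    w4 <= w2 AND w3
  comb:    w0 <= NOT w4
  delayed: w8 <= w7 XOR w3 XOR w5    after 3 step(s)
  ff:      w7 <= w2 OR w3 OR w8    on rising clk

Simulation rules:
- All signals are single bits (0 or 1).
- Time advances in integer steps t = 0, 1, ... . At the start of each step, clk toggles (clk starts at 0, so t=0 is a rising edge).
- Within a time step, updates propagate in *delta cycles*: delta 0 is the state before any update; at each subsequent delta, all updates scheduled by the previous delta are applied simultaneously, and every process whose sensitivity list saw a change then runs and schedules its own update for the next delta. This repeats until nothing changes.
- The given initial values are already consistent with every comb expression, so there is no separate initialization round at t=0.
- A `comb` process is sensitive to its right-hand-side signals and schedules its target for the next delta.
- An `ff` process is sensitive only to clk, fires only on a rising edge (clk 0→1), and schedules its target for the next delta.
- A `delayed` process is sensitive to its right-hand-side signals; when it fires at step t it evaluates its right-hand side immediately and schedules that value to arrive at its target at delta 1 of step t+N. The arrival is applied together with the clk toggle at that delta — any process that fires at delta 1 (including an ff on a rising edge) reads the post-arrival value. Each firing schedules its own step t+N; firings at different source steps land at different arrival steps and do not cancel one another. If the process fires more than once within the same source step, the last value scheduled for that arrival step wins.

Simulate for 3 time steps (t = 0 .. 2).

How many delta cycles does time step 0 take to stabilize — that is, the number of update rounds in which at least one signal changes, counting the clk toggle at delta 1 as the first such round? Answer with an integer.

t0.Δ0 w7=0 clk=0 w4=1 w1=1 w5=1 w6=1 w0=0 w2=1 w3=1 w8=1
t0.Δ1 w7=0 clk=1 w4=1 w1=1 w5=1 w6=1 w0=0 w2=1 w3=1 w8=1
t0.Δ2 w7=1 clk=1 w4=1 w1=1 w5=1 w6=1 w0=0 w2=1 w3=0 w8=1
t0.Δ3 w7=1 clk=1 w4=0 w1=1 w5=1 w6=1 w0=0 w2=1 w3=0 w8=1
t0.Δ4 w7=1 clk=1 w4=0 w1=1 w5=1 w6=1 w0=1 w2=1 w3=0 w8=1
t1.Δ0 w7=1 clk=1 w4=0 w1=1 w5=1 w6=1 w0=1 w2=1 w3=0 w8=1
t1.Δ1 w7=1 clk=0 w4=0 w1=1 w5=1 w6=1 w0=1 w2=1 w3=0 w8=1
t2.Δ0 w7=1 clk=0 w4=0 w1=1 w5=1 w6=1 w0=1 w2=1 w3=0 w8=1
t2.Δ1 w7=1 clk=1 w4=0 w1=1 w5=1 w6=1 w0=1 w2=1 w3=0 w8=1
t2.Δ2 w7=1 clk=1 w4=0 w1=1 w5=1 w6=1 w0=1 w2=1 w3=1 w8=1
t2.Δ3 w7=1 clk=1 w4=1 w1=1 w5=1 w6=1 w0=1 w2=1 w3=1 w8=1
t2.Δ4 w7=1 clk=1 w4=1 w1=1 w5=1 w6=1 w0=0 w2=1 w3=1 w8=1

4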